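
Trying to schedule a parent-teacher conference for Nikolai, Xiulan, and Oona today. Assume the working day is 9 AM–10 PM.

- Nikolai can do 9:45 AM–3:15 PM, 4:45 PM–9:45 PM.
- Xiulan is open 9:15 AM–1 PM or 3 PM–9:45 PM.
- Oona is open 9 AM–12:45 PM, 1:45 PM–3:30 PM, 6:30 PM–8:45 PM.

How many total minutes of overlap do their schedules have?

Nikolai ∩ Xiulan: 09:45-13:00, 15:00-15:15, 16:45-21:45.
Nikolai ∩ Xiulan ∩ Oona: 09:45-12:45, 15:00-15:15, 18:30-20:45.
Summing the common windows: 180 + 15 + 135 = 330 minutes.

330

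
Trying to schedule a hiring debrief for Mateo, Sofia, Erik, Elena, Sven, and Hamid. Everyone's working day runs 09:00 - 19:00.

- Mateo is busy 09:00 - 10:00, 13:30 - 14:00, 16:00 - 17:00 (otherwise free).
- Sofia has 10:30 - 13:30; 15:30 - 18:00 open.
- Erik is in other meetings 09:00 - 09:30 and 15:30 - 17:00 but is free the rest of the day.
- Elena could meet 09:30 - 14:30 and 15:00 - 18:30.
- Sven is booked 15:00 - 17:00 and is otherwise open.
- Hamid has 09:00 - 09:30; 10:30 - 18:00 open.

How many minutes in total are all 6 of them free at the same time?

240

Mateo free: 10:00-13:30, 14:00-16:00, 17:00-19:00 (invert busy blocks within the working day).
Sofia free: 10:30-13:30, 15:30-18:00.
Erik free: 09:30-15:30, 17:00-19:00 (invert busy blocks within the working day).
Elena free: 09:30-14:30, 15:00-18:30.
Sven free: 09:00-15:00, 17:00-19:00 (invert busy blocks within the working day).
Hamid free: 09:00-09:30, 10:30-18:00.
Mateo ∩ Sofia: 10:30-13:30, 15:30-16:00, 17:00-18:00.
Mateo ∩ Sofia ∩ Erik: 10:30-13:30, 17:00-18:00.
Mateo ∩ Sofia ∩ Erik ∩ Elena: 10:30-13:30, 17:00-18:00.
Mateo ∩ Sofia ∩ Erik ∩ Elena ∩ Sven: 10:30-13:30, 17:00-18:00.
Mateo ∩ Sofia ∩ Erik ∩ Elena ∩ Sven ∩ Hamid: 10:30-13:30, 17:00-18:00.
Summing the common windows: 180 + 60 = 240 minutes.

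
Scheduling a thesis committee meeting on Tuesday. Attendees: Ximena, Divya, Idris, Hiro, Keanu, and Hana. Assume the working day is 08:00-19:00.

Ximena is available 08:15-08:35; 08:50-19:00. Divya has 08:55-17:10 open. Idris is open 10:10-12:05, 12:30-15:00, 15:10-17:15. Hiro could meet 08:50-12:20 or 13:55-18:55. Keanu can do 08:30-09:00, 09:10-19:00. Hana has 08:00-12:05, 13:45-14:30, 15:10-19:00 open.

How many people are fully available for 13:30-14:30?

Ximena, Divya, Idris, and Keanu can make the full 13:30-14:30 slot — that's 4.

4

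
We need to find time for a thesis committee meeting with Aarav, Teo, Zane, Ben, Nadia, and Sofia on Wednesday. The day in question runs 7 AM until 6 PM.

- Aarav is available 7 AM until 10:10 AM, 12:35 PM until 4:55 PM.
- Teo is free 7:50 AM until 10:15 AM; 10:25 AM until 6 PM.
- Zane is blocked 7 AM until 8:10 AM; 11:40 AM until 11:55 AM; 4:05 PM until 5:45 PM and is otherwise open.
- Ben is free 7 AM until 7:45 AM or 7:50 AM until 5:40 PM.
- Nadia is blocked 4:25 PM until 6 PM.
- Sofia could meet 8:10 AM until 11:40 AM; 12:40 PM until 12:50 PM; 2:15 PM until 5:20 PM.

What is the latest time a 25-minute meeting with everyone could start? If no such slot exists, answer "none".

Aarav free: 07:00-10:10, 12:35-16:55.
Teo free: 07:50-10:15, 10:25-18:00.
Zane free: 08:10-11:40, 11:55-16:05, 17:45-18:00 (invert busy blocks within the working day).
Ben free: 07:00-07:45, 07:50-17:40.
Nadia free: 07:00-16:25 (invert busy blocks within the working day).
Sofia free: 08:10-11:40, 12:40-12:50, 14:15-17:20.
Aarav ∩ Teo: 07:50-10:10, 12:35-16:55.
Aarav ∩ Teo ∩ Zane: 08:10-10:10, 12:35-16:05.
Aarav ∩ Teo ∩ Zane ∩ Ben: 08:10-10:10, 12:35-16:05.
Aarav ∩ Teo ∩ Zane ∩ Ben ∩ Nadia: 08:10-10:10, 12:35-16:05.
Aarav ∩ Teo ∩ Zane ∩ Ben ∩ Nadia ∩ Sofia: 08:10-10:10, 12:40-12:50, 14:15-16:05.
The last common window of at least 25 minutes is 14:15-16:05; a 25-minute meeting can start as late as 15:40 and still end by 16:05.

15:40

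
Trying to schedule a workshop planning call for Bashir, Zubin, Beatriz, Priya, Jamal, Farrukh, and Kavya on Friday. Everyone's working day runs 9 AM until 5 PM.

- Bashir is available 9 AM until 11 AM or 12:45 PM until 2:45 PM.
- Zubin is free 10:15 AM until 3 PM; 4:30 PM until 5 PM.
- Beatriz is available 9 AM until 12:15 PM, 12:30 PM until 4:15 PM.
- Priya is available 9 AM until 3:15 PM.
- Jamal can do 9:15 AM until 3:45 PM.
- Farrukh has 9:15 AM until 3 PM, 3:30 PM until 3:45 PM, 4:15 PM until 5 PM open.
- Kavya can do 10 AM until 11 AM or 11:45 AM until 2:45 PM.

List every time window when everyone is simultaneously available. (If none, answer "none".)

10:15-11:00, 12:45-14:45

Bashir ∩ Zubin: 10:15-11:00, 12:45-14:45.
Bashir ∩ Zubin ∩ Beatriz: 10:15-11:00, 12:45-14:45.
Bashir ∩ Zubin ∩ Beatriz ∩ Priya: 10:15-11:00, 12:45-14:45.
Bashir ∩ Zubin ∩ Beatriz ∩ Priya ∩ Jamal: 10:15-11:00, 12:45-14:45.
Bashir ∩ Zubin ∩ Beatriz ∩ Priya ∩ Jamal ∩ Farrukh: 10:15-11:00, 12:45-14:45.
Bashir ∩ Zubin ∩ Beatriz ∩ Priya ∩ Jamal ∩ Farrukh ∩ Kavya: 10:15-11:00, 12:45-14:45.
So the common availability across everyone is 10:15-11:00, 12:45-14:45.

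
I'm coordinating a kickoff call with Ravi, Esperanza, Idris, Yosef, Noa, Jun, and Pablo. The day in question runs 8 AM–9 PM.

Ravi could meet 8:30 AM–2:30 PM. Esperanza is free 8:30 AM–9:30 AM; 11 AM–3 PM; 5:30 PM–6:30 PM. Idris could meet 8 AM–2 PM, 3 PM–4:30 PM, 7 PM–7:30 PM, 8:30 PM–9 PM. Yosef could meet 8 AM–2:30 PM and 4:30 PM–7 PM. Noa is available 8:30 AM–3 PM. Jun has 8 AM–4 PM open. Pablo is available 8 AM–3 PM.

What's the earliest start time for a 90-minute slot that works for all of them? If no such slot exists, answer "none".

Ravi ∩ Esperanza: 08:30-09:30, 11:00-14:30.
Ravi ∩ Esperanza ∩ Idris: 08:30-09:30, 11:00-14:00.
Ravi ∩ Esperanza ∩ Idris ∩ Yosef: 08:30-09:30, 11:00-14:00.
Ravi ∩ Esperanza ∩ Idris ∩ Yosef ∩ Noa: 08:30-09:30, 11:00-14:00.
Ravi ∩ Esperanza ∩ Idris ∩ Yosef ∩ Noa ∩ Jun: 08:30-09:30, 11:00-14:00.
Ravi ∩ Esperanza ∩ Idris ∩ Yosef ∩ Noa ∩ Jun ∩ Pablo: 08:30-09:30, 11:00-14:00.
So the common availability across everyone is 08:30-09:30, 11:00-14:00.
The first common window of at least 90 minutes is 11:00-14:00, so the earliest start is 11:00.

11:00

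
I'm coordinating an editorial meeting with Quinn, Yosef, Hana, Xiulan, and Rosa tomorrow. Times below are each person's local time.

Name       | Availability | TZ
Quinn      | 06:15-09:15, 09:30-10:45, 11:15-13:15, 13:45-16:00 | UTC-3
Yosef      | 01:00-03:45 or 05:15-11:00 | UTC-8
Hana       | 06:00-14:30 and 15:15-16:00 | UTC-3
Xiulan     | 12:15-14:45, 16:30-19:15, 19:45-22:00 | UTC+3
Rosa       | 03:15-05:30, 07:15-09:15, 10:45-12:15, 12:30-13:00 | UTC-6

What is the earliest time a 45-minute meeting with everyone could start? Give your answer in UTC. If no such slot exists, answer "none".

Quinn in UTC: 09:15-12:15, 12:30-13:45, 14:15-16:15, 16:45-19:00 (add 3h to convert from UTC-3).
Yosef in UTC: 09:00-11:45, 13:15-19:00 (add 8h to convert from UTC-8).
Hana in UTC: 09:00-17:30, 18:15-19:00 (add 3h to convert from UTC-3).
Xiulan in UTC: 09:15-11:45, 13:30-16:15, 16:45-19:00 (subtract 3h to convert from UTC+3).
Rosa in UTC: 09:15-11:30, 13:15-15:15, 16:45-18:15, 18:30-19:00 (add 6h to convert from UTC-6).
Quinn ∩ Yosef: 09:15-11:45, 13:15-13:45, 14:15-16:15, 16:45-19:00.
Quinn ∩ Yosef ∩ Hana: 09:15-11:45, 13:15-13:45, 14:15-16:15, 16:45-17:30, 18:15-19:00.
Quinn ∩ Yosef ∩ Hana ∩ Xiulan: 09:15-11:45, 13:30-13:45, 14:15-16:15, 16:45-17:30, 18:15-19:00.
Quinn ∩ Yosef ∩ Hana ∩ Xiulan ∩ Rosa: 09:15-11:30, 13:30-13:45, 14:15-15:15, 16:45-17:30, 18:30-19:00.
The first common window of at least 45 minutes is 09:15-11:30, so the earliest start is 09:15.

09:15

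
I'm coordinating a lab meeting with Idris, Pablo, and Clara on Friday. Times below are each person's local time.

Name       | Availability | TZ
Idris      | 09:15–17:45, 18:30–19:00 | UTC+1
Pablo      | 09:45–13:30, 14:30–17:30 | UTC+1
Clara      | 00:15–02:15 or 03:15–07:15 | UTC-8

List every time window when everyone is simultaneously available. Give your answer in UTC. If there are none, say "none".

08:45-10:15, 11:15-12:30, 13:30-15:15

Idris in UTC: 08:15-16:45, 17:30-18:00 (subtract 1h to convert from UTC+1).
Pablo in UTC: 08:45-12:30, 13:30-16:30 (subtract 1h to convert from UTC+1).
Clara in UTC: 08:15-10:15, 11:15-15:15 (add 8h to convert from UTC-8).
Idris ∩ Pablo: 08:45-12:30, 13:30-16:30.
Idris ∩ Pablo ∩ Clara: 08:45-10:15, 11:15-12:30, 13:30-15:15.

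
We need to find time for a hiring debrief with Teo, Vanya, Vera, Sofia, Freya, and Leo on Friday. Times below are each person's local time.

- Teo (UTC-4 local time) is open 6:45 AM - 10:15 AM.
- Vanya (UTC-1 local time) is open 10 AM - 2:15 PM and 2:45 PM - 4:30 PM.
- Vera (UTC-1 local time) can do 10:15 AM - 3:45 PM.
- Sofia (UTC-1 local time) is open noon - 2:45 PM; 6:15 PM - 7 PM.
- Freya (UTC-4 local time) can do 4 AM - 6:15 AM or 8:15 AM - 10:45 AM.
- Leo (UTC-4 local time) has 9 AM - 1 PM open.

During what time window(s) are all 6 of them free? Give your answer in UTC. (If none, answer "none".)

Teo in UTC: 10:45-14:15 (add 4h to convert from UTC-4).
Vanya in UTC: 11:00-15:15, 15:45-17:30 (add 1h to convert from UTC-1).
Vera in UTC: 11:15-16:45 (add 1h to convert from UTC-1).
Sofia in UTC: 13:00-15:45, 19:15-20:00 (add 1h to convert from UTC-1).
Freya in UTC: 08:00-10:15, 12:15-14:45 (add 4h to convert from UTC-4).
Leo in UTC: 13:00-17:00 (add 4h to convert from UTC-4).
Teo ∩ Vanya: 11:00-14:15.
Teo ∩ Vanya ∩ Vera: 11:15-14:15.
Teo ∩ Vanya ∩ Vera ∩ Sofia: 13:00-14:15.
Teo ∩ Vanya ∩ Vera ∩ Sofia ∩ Freya: 13:00-14:15.
Teo ∩ Vanya ∩ Vera ∩ Sofia ∩ Freya ∩ Leo: 13:00-14:15.
Those are the intersection windows.

13:00-14:15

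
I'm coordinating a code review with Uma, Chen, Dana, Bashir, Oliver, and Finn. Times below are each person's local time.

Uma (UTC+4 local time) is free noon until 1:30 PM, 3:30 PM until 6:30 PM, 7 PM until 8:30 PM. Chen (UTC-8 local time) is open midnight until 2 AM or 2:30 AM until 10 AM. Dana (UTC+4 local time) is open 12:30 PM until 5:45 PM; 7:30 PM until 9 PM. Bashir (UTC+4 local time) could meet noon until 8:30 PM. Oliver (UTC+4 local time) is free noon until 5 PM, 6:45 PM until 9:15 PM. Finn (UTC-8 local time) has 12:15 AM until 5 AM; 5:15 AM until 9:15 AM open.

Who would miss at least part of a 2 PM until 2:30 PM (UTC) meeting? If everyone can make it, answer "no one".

Dana, Oliver

Uma in UTC: 08:00-09:30, 11:30-14:30, 15:00-16:30 (subtract 4h to convert from UTC+4).
Chen in UTC: 08:00-10:00, 10:30-18:00 (add 8h to convert from UTC-8).
Dana in UTC: 08:30-13:45, 15:30-17:00 (subtract 4h to convert from UTC+4).
Bashir in UTC: 08:00-16:30 (subtract 4h to convert from UTC+4).
Oliver in UTC: 08:00-13:00, 14:45-17:15 (subtract 4h to convert from UTC+4).
Finn in UTC: 08:15-13:00, 13:15-17:15 (add 8h to convert from UTC-8).
Uma: free for 14:00-14:30. Chen: free for 14:00-14:30. Dana: not fully free for 14:00-14:30. Bashir: free for 14:00-14:30. Oliver: not fully free for 14:00-14:30. Finn: free for 14:00-14:30.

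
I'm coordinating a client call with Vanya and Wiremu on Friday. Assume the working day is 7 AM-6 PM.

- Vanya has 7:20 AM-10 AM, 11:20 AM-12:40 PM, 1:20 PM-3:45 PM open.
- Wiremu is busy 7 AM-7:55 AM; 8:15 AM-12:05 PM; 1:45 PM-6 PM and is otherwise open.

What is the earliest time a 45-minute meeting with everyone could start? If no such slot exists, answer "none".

none

Vanya free: 07:20-10:00, 11:20-12:40, 13:20-15:45.
Wiremu free: 07:55-08:15, 12:05-13:45 (invert busy blocks within the working day).
Vanya ∩ Wiremu: 07:55-08:15, 12:05-12:40, 13:20-13:45.
Those are the intersection windows.
No common window is at least 45 minutes long.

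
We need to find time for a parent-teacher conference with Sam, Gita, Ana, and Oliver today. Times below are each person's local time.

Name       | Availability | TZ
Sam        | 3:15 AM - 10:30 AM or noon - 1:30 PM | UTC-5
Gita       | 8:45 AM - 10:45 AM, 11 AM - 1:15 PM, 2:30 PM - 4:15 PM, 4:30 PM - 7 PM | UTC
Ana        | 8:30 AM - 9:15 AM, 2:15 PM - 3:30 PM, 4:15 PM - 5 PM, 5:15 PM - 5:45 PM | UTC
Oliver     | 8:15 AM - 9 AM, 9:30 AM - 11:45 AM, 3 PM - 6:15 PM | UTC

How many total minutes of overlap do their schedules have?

Sam in UTC: 08:15-15:30, 17:00-18:30 (add 5h to convert from UTC-5).
Gita in UTC: 08:45-10:45, 11:00-13:15, 14:30-16:15, 16:30-19:00.
Ana in UTC: 08:30-09:15, 14:15-15:30, 16:15-17:00, 17:15-17:45.
Oliver in UTC: 08:15-09:00, 09:30-11:45, 15:00-18:15.
Sam ∩ Gita: 08:45-10:45, 11:00-13:15, 14:30-15:30, 17:00-18:30.
Sam ∩ Gita ∩ Ana: 08:45-09:15, 14:30-15:30, 17:15-17:45.
Sam ∩ Gita ∩ Ana ∩ Oliver: 08:45-09:00, 15:00-15:30, 17:15-17:45.
Summing the common windows: 15 + 30 + 30 = 75 minutes.

75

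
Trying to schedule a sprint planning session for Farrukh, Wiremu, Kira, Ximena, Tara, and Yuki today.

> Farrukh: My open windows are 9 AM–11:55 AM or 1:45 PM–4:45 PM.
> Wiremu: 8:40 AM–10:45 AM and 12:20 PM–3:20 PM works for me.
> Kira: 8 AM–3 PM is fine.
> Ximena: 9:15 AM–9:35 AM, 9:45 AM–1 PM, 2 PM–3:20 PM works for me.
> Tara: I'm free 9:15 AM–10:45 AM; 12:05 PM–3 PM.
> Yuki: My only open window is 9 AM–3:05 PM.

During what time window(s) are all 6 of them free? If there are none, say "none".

09:15-09:35, 09:45-10:45, 14:00-15:00

Farrukh ∩ Wiremu: 09:00-10:45, 13:45-15:20.
Farrukh ∩ Wiremu ∩ Kira: 09:00-10:45, 13:45-15:00.
Farrukh ∩ Wiremu ∩ Kira ∩ Ximena: 09:15-09:35, 09:45-10:45, 14:00-15:00.
Farrukh ∩ Wiremu ∩ Kira ∩ Ximena ∩ Tara: 09:15-09:35, 09:45-10:45, 14:00-15:00.
Farrukh ∩ Wiremu ∩ Kira ∩ Ximena ∩ Tara ∩ Yuki: 09:15-09:35, 09:45-10:45, 14:00-15:00.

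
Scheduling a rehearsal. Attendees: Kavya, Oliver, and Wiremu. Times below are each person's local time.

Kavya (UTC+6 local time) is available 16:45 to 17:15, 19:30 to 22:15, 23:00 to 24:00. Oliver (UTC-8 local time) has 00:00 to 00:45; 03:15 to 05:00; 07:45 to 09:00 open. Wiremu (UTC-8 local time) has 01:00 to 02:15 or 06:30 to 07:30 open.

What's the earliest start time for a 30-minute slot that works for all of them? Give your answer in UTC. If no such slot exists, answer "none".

Kavya in UTC: 10:45-11:15, 13:30-16:15, 17:00-18:00 (subtract 6h to convert from UTC+6).
Oliver in UTC: 08:00-08:45, 11:15-13:00, 15:45-17:00 (add 8h to convert from UTC-8).
Wiremu in UTC: 09:00-10:15, 14:30-15:30 (add 8h to convert from UTC-8).
Kavya ∩ Oliver: 15:45-16:15.
Kavya ∩ Oliver ∩ Wiremu: ∅.
There is no time when everyone is free.
No common window is at least 30 minutes long.

none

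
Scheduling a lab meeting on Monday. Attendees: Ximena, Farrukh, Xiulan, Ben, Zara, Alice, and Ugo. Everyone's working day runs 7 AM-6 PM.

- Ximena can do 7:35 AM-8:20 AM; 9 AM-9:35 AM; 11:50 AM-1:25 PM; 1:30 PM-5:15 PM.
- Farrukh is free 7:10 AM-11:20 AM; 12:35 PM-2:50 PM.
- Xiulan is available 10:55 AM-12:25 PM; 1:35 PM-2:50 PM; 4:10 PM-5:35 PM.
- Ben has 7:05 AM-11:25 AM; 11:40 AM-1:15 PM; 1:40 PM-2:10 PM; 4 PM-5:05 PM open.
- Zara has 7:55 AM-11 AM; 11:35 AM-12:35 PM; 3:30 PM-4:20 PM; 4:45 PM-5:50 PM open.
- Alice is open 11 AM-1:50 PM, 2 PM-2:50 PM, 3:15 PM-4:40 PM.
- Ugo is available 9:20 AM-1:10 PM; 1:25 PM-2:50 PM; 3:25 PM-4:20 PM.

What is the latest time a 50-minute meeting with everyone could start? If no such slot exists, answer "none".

none

Ximena ∩ Farrukh: 07:35-08:20, 09:00-09:35, 12:35-13:25, 13:30-14:50.
Ximena ∩ Farrukh ∩ Xiulan: 13:35-14:50.
Ximena ∩ Farrukh ∩ Xiulan ∩ Ben: 13:40-14:10.
Ximena ∩ Farrukh ∩ Xiulan ∩ Ben ∩ Zara: ∅.
Ximena ∩ Farrukh ∩ Xiulan ∩ Ben ∩ Zara ∩ Alice: ∅.
Ximena ∩ Farrukh ∩ Xiulan ∩ Ben ∩ Zara ∩ Alice ∩ Ugo: ∅.
There is no time when everyone is free.
No common window is at least 50 minutes long.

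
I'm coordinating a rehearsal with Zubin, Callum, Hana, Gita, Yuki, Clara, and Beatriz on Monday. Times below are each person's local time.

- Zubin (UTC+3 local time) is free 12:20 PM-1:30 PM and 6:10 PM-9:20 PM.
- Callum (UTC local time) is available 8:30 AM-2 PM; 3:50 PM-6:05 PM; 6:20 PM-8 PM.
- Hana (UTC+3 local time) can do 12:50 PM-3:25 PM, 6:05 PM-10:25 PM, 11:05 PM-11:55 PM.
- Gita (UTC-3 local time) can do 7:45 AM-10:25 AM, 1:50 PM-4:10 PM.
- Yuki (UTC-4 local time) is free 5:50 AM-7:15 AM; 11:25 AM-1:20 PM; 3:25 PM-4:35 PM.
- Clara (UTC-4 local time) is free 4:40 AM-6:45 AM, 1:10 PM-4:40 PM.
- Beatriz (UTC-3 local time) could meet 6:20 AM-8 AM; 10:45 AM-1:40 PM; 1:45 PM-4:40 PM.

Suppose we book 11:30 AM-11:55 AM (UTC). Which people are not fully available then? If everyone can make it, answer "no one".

Beatriz, Clara, Yuki, Zubin

Zubin in UTC: 09:20-10:30, 15:10-18:20 (subtract 3h to convert from UTC+3).
Callum in UTC: 08:30-14:00, 15:50-18:05, 18:20-20:00.
Hana in UTC: 09:50-12:25, 15:05-19:25, 20:05-20:55 (subtract 3h to convert from UTC+3).
Gita in UTC: 10:45-13:25, 16:50-19:10 (add 3h to convert from UTC-3).
Yuki in UTC: 09:50-11:15, 15:25-17:20, 19:25-20:35 (add 4h to convert from UTC-4).
Clara in UTC: 08:40-10:45, 17:10-20:40 (add 4h to convert from UTC-4).
Beatriz in UTC: 09:20-11:00, 13:45-16:40, 16:45-19:40 (add 3h to convert from UTC-3).
Zubin: not fully free for 11:30-11:55. Callum: free for 11:30-11:55. Hana: free for 11:30-11:55. Gita: free for 11:30-11:55. Yuki: not fully free for 11:30-11:55. Clara: not fully free for 11:30-11:55. Beatriz: not fully free for 11:30-11:55.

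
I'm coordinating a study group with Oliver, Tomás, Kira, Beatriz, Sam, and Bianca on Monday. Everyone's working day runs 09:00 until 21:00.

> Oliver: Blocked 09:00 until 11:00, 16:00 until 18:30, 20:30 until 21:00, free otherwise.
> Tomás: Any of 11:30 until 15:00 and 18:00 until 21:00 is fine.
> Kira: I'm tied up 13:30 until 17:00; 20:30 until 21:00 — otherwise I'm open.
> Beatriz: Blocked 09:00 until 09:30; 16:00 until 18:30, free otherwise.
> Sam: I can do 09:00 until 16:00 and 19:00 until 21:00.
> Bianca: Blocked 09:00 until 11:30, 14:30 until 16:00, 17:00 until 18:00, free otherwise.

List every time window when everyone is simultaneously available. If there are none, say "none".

11:30-13:30, 19:00-20:30

Oliver free: 11:00-16:00, 18:30-20:30 (invert busy blocks within the working day).
Tomás free: 11:30-15:00, 18:00-21:00.
Kira free: 09:00-13:30, 17:00-20:30 (invert busy blocks within the working day).
Beatriz free: 09:30-16:00, 18:30-21:00 (invert busy blocks within the working day).
Sam free: 09:00-16:00, 19:00-21:00.
Bianca free: 11:30-14:30, 16:00-17:00, 18:00-21:00 (invert busy blocks within the working day).
Oliver ∩ Tomás: 11:30-15:00, 18:30-20:30.
Oliver ∩ Tomás ∩ Kira: 11:30-13:30, 18:30-20:30.
Oliver ∩ Tomás ∩ Kira ∩ Beatriz: 11:30-13:30, 18:30-20:30.
Oliver ∩ Tomás ∩ Kira ∩ Beatriz ∩ Sam: 11:30-13:30, 19:00-20:30.
Oliver ∩ Tomás ∩ Kira ∩ Beatriz ∩ Sam ∩ Bianca: 11:30-13:30, 19:00-20:30.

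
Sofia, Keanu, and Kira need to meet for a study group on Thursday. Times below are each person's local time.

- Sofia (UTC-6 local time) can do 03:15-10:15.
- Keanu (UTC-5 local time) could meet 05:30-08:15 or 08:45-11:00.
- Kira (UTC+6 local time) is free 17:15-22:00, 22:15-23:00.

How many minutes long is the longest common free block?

Sofia in UTC: 09:15-16:15 (add 6h to convert from UTC-6).
Keanu in UTC: 10:30-13:15, 13:45-16:00 (add 5h to convert from UTC-5).
Kira in UTC: 11:15-16:00, 16:15-17:00 (subtract 6h to convert from UTC+6).
Sofia ∩ Keanu: 10:30-13:15, 13:45-16:00.
Sofia ∩ Keanu ∩ Kira: 11:15-13:15, 13:45-16:00.
Those are the intersection windows.
The longest is 13:45-16:00 at 135 minutes.

135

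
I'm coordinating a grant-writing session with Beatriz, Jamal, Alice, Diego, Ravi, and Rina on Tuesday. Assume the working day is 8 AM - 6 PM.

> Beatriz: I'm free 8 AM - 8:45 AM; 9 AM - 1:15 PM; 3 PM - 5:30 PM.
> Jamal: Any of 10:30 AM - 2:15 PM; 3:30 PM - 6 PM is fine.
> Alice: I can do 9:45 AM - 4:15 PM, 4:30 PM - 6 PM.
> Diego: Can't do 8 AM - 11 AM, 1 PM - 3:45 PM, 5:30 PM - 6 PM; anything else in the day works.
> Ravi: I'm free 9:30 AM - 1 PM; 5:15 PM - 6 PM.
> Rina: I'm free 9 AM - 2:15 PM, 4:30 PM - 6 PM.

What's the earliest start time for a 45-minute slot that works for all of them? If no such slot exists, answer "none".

Beatriz free: 08:00-08:45, 09:00-13:15, 15:00-17:30.
Jamal free: 10:30-14:15, 15:30-18:00.
Alice free: 09:45-16:15, 16:30-18:00.
Diego free: 11:00-13:00, 15:45-17:30 (invert busy blocks within the working day).
Ravi free: 09:30-13:00, 17:15-18:00.
Rina free: 09:00-14:15, 16:30-18:00.
Beatriz ∩ Jamal: 10:30-13:15, 15:30-17:30.
Beatriz ∩ Jamal ∩ Alice: 10:30-13:15, 15:30-16:15, 16:30-17:30.
Beatriz ∩ Jamal ∩ Alice ∩ Diego: 11:00-13:00, 15:45-16:15, 16:30-17:30.
Beatriz ∩ Jamal ∩ Alice ∩ Diego ∩ Ravi: 11:00-13:00, 17:15-17:30.
Beatriz ∩ Jamal ∩ Alice ∩ Diego ∩ Ravi ∩ Rina: 11:00-13:00, 17:15-17:30.
Those are the intersection windows.
The first common window of at least 45 minutes is 11:00-13:00, so the earliest start is 11:00.

11:00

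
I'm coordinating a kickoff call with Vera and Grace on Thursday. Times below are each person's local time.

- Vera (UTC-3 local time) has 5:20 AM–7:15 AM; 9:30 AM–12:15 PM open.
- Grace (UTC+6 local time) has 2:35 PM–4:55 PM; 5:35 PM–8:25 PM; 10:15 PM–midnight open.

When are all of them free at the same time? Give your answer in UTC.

08:35-10:15, 12:30-14:25

Vera in UTC: 08:20-10:15, 12:30-15:15 (add 3h to convert from UTC-3).
Grace in UTC: 08:35-10:55, 11:35-14:25, 16:15-18:00 (subtract 6h to convert from UTC+6).
Vera ∩ Grace: 08:35-10:15, 12:30-14:25.
Those are the intersection windows.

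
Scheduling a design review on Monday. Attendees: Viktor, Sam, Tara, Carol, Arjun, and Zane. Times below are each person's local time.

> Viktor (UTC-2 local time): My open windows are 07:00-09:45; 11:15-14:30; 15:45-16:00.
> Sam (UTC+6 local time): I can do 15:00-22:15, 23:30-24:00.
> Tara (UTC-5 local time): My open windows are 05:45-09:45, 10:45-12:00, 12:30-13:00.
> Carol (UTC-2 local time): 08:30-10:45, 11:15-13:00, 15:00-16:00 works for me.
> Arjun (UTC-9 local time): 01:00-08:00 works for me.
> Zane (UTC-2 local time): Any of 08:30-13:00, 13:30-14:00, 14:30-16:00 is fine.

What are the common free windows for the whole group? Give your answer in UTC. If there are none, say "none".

10:45-11:45, 13:15-14:45

Viktor in UTC: 09:00-11:45, 13:15-16:30, 17:45-18:00 (add 2h to convert from UTC-2).
Sam in UTC: 09:00-16:15, 17:30-18:00 (subtract 6h to convert from UTC+6).
Tara in UTC: 10:45-14:45, 15:45-17:00, 17:30-18:00 (add 5h to convert from UTC-5).
Carol in UTC: 10:30-12:45, 13:15-15:00, 17:00-18:00 (add 2h to convert from UTC-2).
Arjun in UTC: 10:00-17:00 (add 9h to convert from UTC-9).
Zane in UTC: 10:30-15:00, 15:30-16:00, 16:30-18:00 (add 2h to convert from UTC-2).
Viktor ∩ Sam: 09:00-11:45, 13:15-16:15, 17:45-18:00.
Viktor ∩ Sam ∩ Tara: 10:45-11:45, 13:15-14:45, 15:45-16:15, 17:45-18:00.
Viktor ∩ Sam ∩ Tara ∩ Carol: 10:45-11:45, 13:15-14:45, 17:45-18:00.
Viktor ∩ Sam ∩ Tara ∩ Carol ∩ Arjun: 10:45-11:45, 13:15-14:45.
Viktor ∩ Sam ∩ Tara ∩ Carol ∩ Arjun ∩ Zane: 10:45-11:45, 13:15-14:45.
So the common availability across everyone is 10:45-11:45, 13:15-14:45.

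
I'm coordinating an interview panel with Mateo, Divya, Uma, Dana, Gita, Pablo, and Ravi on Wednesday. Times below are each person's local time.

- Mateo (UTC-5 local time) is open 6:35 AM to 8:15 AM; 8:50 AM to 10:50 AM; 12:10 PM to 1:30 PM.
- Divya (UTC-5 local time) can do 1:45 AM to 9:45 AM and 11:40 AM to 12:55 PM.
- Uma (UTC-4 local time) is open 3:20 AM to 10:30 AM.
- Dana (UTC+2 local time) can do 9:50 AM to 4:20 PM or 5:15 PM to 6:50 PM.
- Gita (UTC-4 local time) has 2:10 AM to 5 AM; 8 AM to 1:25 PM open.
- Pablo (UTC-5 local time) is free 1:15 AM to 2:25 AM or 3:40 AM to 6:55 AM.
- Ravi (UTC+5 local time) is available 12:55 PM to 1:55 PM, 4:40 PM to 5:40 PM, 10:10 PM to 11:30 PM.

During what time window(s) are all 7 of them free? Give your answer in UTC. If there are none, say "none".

none

Mateo in UTC: 11:35-13:15, 13:50-15:50, 17:10-18:30 (add 5h to convert from UTC-5).
Divya in UTC: 06:45-14:45, 16:40-17:55 (add 5h to convert from UTC-5).
Uma in UTC: 07:20-14:30 (add 4h to convert from UTC-4).
Dana in UTC: 07:50-14:20, 15:15-16:50 (subtract 2h to convert from UTC+2).
Gita in UTC: 06:10-09:00, 12:00-17:25 (add 4h to convert from UTC-4).
Pablo in UTC: 06:15-07:25, 08:40-11:55 (add 5h to convert from UTC-5).
Ravi in UTC: 07:55-08:55, 11:40-12:40, 17:10-18:30 (subtract 5h to convert from UTC+5).
Mateo ∩ Divya: 11:35-13:15, 13:50-14:45, 17:10-17:55.
Mateo ∩ Divya ∩ Uma: 11:35-13:15, 13:50-14:30.
Mateo ∩ Divya ∩ Uma ∩ Dana: 11:35-13:15, 13:50-14:20.
Mateo ∩ Divya ∩ Uma ∩ Dana ∩ Gita: 12:00-13:15, 13:50-14:20.
Mateo ∩ Divya ∩ Uma ∩ Dana ∩ Gita ∩ Pablo: ∅.
Mateo ∩ Divya ∩ Uma ∩ Dana ∩ Gita ∩ Pablo ∩ Ravi: ∅.
There is no time when everyone is free.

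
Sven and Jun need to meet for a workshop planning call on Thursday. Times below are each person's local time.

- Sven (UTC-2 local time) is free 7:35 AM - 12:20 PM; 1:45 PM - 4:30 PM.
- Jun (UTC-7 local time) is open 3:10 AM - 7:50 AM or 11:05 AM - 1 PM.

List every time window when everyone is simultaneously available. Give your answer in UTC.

Sven in UTC: 09:35-14:20, 15:45-18:30 (add 2h to convert from UTC-2).
Jun in UTC: 10:10-14:50, 18:05-20:00 (add 7h to convert from UTC-7).
Sven ∩ Jun: 10:10-14:20, 18:05-18:30.

10:10-14:20, 18:05-18:30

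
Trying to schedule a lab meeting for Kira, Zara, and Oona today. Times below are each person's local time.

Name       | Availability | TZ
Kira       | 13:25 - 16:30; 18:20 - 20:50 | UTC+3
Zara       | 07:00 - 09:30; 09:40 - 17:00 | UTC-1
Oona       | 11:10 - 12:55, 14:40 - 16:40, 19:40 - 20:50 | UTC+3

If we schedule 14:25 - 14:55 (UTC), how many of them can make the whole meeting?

1

Kira in UTC: 10:25-13:30, 15:20-17:50 (subtract 3h to convert from UTC+3).
Zara in UTC: 08:00-10:30, 10:40-18:00 (add 1h to convert from UTC-1).
Oona in UTC: 08:10-09:55, 11:40-13:40, 16:40-17:50 (subtract 3h to convert from UTC+3).
Zara can make the full 14:25-14:55 slot — that's 1.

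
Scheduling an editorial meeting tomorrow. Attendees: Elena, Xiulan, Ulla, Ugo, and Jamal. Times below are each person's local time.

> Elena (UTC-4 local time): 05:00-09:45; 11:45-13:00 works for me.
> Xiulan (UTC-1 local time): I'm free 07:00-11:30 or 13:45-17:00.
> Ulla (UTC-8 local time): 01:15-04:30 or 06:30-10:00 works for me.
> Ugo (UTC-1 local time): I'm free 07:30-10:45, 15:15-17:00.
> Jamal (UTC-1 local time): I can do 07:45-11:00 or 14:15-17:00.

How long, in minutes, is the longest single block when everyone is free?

150

Elena in UTC: 09:00-13:45, 15:45-17:00 (add 4h to convert from UTC-4).
Xiulan in UTC: 08:00-12:30, 14:45-18:00 (add 1h to convert from UTC-1).
Ulla in UTC: 09:15-12:30, 14:30-18:00 (add 8h to convert from UTC-8).
Ugo in UTC: 08:30-11:45, 16:15-18:00 (add 1h to convert from UTC-1).
Jamal in UTC: 08:45-12:00, 15:15-18:00 (add 1h to convert from UTC-1).
Elena ∩ Xiulan: 09:00-12:30, 15:45-17:00.
Elena ∩ Xiulan ∩ Ulla: 09:15-12:30, 15:45-17:00.
Elena ∩ Xiulan ∩ Ulla ∩ Ugo: 09:15-11:45, 16:15-17:00.
Elena ∩ Xiulan ∩ Ulla ∩ Ugo ∩ Jamal: 09:15-11:45, 16:15-17:00.
The longest is 09:15-11:45 at 150 minutes.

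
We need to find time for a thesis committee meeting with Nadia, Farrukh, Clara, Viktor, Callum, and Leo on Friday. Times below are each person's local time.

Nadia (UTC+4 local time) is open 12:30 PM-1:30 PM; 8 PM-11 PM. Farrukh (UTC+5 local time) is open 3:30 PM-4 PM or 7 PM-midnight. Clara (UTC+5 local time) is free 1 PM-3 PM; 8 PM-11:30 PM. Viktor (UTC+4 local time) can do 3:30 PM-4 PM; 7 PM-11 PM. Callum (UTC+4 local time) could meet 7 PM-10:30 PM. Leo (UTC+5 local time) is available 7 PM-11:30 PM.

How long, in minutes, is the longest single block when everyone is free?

150

Nadia in UTC: 08:30-09:30, 16:00-19:00 (subtract 4h to convert from UTC+4).
Farrukh in UTC: 10:30-11:00, 14:00-19:00 (subtract 5h to convert from UTC+5).
Clara in UTC: 08:00-10:00, 15:00-18:30 (subtract 5h to convert from UTC+5).
Viktor in UTC: 11:30-12:00, 15:00-19:00 (subtract 4h to convert from UTC+4).
Callum in UTC: 15:00-18:30 (subtract 4h to convert from UTC+4).
Leo in UTC: 14:00-18:30 (subtract 5h to convert from UTC+5).
Nadia ∩ Farrukh: 16:00-19:00.
Nadia ∩ Farrukh ∩ Clara: 16:00-18:30.
Nadia ∩ Farrukh ∩ Clara ∩ Viktor: 16:00-18:30.
Nadia ∩ Farrukh ∩ Clara ∩ Viktor ∩ Callum: 16:00-18:30.
Nadia ∩ Farrukh ∩ Clara ∩ Viktor ∩ Callum ∩ Leo: 16:00-18:30.
So the common availability across everyone is 16:00-18:30.
The longest is 16:00-18:30 at 150 minutes.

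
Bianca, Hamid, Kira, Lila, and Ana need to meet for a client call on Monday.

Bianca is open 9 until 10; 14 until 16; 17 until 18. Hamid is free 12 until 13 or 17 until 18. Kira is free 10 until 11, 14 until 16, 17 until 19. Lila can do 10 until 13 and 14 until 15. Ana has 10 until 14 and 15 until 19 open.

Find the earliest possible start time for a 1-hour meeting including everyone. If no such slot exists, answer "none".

Bianca ∩ Hamid: 17:00-18:00.
Bianca ∩ Hamid ∩ Kira: 17:00-18:00.
Bianca ∩ Hamid ∩ Kira ∩ Lila: ∅.
Bianca ∩ Hamid ∩ Kira ∩ Lila ∩ Ana: ∅.
There is no time when everyone is free.
No common window is at least 60 minutes long.

none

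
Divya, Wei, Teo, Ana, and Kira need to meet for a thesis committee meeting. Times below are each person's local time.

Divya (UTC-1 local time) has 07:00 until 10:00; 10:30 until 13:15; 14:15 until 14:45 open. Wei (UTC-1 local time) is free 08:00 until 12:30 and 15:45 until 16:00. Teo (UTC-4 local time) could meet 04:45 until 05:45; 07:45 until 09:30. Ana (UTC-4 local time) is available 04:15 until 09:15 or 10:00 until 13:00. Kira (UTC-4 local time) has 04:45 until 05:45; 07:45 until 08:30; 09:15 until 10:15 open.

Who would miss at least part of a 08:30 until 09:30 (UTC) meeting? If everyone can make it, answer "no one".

Divya in UTC: 08:00-11:00, 11:30-14:15, 15:15-15:45 (add 1h to convert from UTC-1).
Wei in UTC: 09:00-13:30, 16:45-17:00 (add 1h to convert from UTC-1).
Teo in UTC: 08:45-09:45, 11:45-13:30 (add 4h to convert from UTC-4).
Ana in UTC: 08:15-13:15, 14:00-17:00 (add 4h to convert from UTC-4).
Kira in UTC: 08:45-09:45, 11:45-12:30, 13:15-14:15 (add 4h to convert from UTC-4).
Divya: free for 08:30-09:30. Wei: not fully free for 08:30-09:30. Teo: not fully free for 08:30-09:30. Ana: free for 08:30-09:30. Kira: not fully free for 08:30-09:30.

Kira, Teo, Wei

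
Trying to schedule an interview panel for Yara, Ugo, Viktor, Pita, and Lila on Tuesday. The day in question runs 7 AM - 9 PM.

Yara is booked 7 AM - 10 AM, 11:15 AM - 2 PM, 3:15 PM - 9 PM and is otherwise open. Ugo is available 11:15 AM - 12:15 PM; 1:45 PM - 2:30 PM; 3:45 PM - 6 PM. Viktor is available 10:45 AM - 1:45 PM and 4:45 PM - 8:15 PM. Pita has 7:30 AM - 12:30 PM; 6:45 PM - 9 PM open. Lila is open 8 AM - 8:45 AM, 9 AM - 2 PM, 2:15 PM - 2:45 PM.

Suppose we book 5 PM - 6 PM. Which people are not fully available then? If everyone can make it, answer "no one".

Yara free: 10:00-11:15, 14:00-15:15 (invert busy blocks within the working day).
Ugo free: 11:15-12:15, 13:45-14:30, 15:45-18:00.
Viktor free: 10:45-13:45, 16:45-20:15.
Pita free: 07:30-12:30, 18:45-21:00.
Lila free: 08:00-08:45, 09:00-14:00, 14:15-14:45.
Yara: not fully free for 17:00-18:00. Ugo: free for 17:00-18:00. Viktor: free for 17:00-18:00. Pita: not fully free for 17:00-18:00. Lila: not fully free for 17:00-18:00.

Lila, Pita, Yara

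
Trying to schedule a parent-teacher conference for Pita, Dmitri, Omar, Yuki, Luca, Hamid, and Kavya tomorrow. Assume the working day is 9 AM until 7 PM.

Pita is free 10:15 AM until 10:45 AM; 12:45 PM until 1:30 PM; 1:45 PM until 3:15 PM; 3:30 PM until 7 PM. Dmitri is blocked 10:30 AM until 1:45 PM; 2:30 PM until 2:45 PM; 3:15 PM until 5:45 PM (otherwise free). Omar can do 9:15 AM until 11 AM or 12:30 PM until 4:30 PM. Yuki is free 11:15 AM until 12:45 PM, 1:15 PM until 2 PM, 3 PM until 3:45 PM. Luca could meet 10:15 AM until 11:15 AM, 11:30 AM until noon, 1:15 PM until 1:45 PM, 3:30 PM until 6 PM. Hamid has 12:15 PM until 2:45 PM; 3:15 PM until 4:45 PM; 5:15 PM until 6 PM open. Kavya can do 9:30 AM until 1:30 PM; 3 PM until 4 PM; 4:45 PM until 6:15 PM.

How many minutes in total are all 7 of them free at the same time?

0

Pita free: 10:15-10:45, 12:45-13:30, 13:45-15:15, 15:30-19:00.
Dmitri free: 09:00-10:30, 13:45-14:30, 14:45-15:15, 17:45-19:00 (invert busy blocks within the working day).
Omar free: 09:15-11:00, 12:30-16:30.
Yuki free: 11:15-12:45, 13:15-14:00, 15:00-15:45.
Luca free: 10:15-11:15, 11:30-12:00, 13:15-13:45, 15:30-18:00.
Hamid free: 12:15-14:45, 15:15-16:45, 17:15-18:00.
Kavya free: 09:30-13:30, 15:00-16:00, 16:45-18:15.
Pita ∩ Dmitri: 10:15-10:30, 13:45-14:30, 14:45-15:15, 17:45-19:00.
Pita ∩ Dmitri ∩ Omar: 10:15-10:30, 13:45-14:30, 14:45-15:15.
Pita ∩ Dmitri ∩ Omar ∩ Yuki: 13:45-14:00, 15:00-15:15.
Pita ∩ Dmitri ∩ Omar ∩ Yuki ∩ Luca: ∅.
Pita ∩ Dmitri ∩ Omar ∩ Yuki ∩ Luca ∩ Hamid: ∅.
Pita ∩ Dmitri ∩ Omar ∩ Yuki ∩ Luca ∩ Hamid ∩ Kavya: ∅.
There is no time when everyone is free.
There is no common window, so the total is 0 minutes.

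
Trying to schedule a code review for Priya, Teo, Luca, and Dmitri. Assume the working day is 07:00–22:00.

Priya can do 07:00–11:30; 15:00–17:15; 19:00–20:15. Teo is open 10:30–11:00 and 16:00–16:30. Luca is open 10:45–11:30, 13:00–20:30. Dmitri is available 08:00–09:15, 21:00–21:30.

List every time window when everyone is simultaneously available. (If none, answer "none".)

none

Priya ∩ Teo: 10:30-11:00, 16:00-16:30.
Priya ∩ Teo ∩ Luca: 10:45-11:00, 16:00-16:30.
Priya ∩ Teo ∩ Luca ∩ Dmitri: ∅.
There is no time when everyone is free.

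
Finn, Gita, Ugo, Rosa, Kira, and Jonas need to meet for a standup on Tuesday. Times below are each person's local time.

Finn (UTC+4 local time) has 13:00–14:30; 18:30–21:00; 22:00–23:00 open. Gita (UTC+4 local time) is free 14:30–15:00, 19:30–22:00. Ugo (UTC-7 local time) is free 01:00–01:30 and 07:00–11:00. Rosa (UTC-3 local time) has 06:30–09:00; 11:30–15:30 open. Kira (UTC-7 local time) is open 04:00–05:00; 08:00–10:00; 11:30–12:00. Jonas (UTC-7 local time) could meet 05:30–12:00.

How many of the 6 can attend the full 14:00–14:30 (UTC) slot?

2

Finn in UTC: 09:00-10:30, 14:30-17:00, 18:00-19:00 (subtract 4h to convert from UTC+4).
Gita in UTC: 10:30-11:00, 15:30-18:00 (subtract 4h to convert from UTC+4).
Ugo in UTC: 08:00-08:30, 14:00-18:00 (add 7h to convert from UTC-7).
Rosa in UTC: 09:30-12:00, 14:30-18:30 (add 3h to convert from UTC-3).
Kira in UTC: 11:00-12:00, 15:00-17:00, 18:30-19:00 (add 7h to convert from UTC-7).
Jonas in UTC: 12:30-19:00 (add 7h to convert from UTC-7).
Ugo and Jonas can make the full 14:00-14:30 slot — that's 2.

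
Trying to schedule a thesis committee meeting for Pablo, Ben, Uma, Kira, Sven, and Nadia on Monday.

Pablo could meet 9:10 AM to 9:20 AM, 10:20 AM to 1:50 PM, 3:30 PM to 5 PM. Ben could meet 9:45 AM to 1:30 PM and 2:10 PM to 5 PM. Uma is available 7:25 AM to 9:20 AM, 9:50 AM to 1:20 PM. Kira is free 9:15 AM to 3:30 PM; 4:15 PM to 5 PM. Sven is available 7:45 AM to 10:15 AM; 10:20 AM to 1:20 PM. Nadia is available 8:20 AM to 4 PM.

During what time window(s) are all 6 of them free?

Pablo ∩ Ben: 10:20-13:30, 15:30-17:00.
Pablo ∩ Ben ∩ Uma: 10:20-13:20.
Pablo ∩ Ben ∩ Uma ∩ Kira: 10:20-13:20.
Pablo ∩ Ben ∩ Uma ∩ Kira ∩ Sven: 10:20-13:20.
Pablo ∩ Ben ∩ Uma ∩ Kira ∩ Sven ∩ Nadia: 10:20-13:20.

10:20-13:20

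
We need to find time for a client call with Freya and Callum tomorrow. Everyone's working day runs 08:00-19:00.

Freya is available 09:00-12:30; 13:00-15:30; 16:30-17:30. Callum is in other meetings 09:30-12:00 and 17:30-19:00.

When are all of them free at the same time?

09:00-09:30, 12:00-12:30, 13:00-15:30, 16:30-17:30

Freya free: 09:00-12:30, 13:00-15:30, 16:30-17:30.
Callum free: 08:00-09:30, 12:00-17:30 (invert busy blocks within the working day).
Freya ∩ Callum: 09:00-09:30, 12:00-12:30, 13:00-15:30, 16:30-17:30.
So the common availability across everyone is 09:00-09:30, 12:00-12:30, 13:00-15:30, 16:30-17:30.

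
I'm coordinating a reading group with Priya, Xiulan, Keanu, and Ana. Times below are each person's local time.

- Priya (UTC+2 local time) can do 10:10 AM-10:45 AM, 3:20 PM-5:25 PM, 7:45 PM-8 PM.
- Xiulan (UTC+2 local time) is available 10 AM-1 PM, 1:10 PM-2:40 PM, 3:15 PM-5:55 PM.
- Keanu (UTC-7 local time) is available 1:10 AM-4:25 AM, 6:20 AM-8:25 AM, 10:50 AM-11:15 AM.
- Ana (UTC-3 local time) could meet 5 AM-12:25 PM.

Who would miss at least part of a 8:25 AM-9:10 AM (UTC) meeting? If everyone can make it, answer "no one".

Priya in UTC: 08:10-08:45, 13:20-15:25, 17:45-18:00 (subtract 2h to convert from UTC+2).
Xiulan in UTC: 08:00-11:00, 11:10-12:40, 13:15-15:55 (subtract 2h to convert from UTC+2).
Keanu in UTC: 08:10-11:25, 13:20-15:25, 17:50-18:15 (add 7h to convert from UTC-7).
Ana in UTC: 08:00-15:25 (add 3h to convert from UTC-3).
Priya: not fully free for 08:25-09:10. Xiulan: free for 08:25-09:10. Keanu: free for 08:25-09:10. Ana: free for 08:25-09:10.

Priya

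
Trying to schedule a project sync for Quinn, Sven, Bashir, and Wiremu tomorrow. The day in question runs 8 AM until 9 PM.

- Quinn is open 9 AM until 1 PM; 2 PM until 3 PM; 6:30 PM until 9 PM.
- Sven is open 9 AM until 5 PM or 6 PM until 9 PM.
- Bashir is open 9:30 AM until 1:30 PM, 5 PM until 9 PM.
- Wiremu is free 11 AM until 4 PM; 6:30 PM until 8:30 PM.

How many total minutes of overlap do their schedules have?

240

Quinn ∩ Sven: 09:00-13:00, 14:00-15:00, 18:30-21:00.
Quinn ∩ Sven ∩ Bashir: 09:30-13:00, 18:30-21:00.
Quinn ∩ Sven ∩ Bashir ∩ Wiremu: 11:00-13:00, 18:30-20:30.
Summing the common windows: 120 + 120 = 240 minutes.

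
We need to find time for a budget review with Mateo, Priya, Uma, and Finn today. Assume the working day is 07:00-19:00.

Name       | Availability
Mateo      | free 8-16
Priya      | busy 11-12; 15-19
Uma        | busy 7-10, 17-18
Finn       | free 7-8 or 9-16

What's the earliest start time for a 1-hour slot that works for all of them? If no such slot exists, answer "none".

10:00

Mateo free: 08:00-16:00.
Priya free: 07:00-11:00, 12:00-15:00 (invert busy blocks within the working day).
Uma free: 10:00-17:00, 18:00-19:00 (invert busy blocks within the working day).
Finn free: 07:00-08:00, 09:00-16:00.
Mateo ∩ Priya: 08:00-11:00, 12:00-15:00.
Mateo ∩ Priya ∩ Uma: 10:00-11:00, 12:00-15:00.
Mateo ∩ Priya ∩ Uma ∩ Finn: 10:00-11:00, 12:00-15:00.
So the common availability across everyone is 10:00-11:00, 12:00-15:00.
The first common window of at least 60 minutes is 10:00-11:00, so the earliest start is 10:00.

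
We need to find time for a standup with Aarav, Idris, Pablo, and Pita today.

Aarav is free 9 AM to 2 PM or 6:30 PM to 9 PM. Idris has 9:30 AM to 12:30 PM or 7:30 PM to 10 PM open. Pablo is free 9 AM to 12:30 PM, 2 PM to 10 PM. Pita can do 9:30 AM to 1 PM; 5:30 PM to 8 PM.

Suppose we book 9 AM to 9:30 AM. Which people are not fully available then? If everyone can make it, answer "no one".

Aarav: free for 09:00-09:30. Idris: not fully free for 09:00-09:30. Pablo: free for 09:00-09:30. Pita: not fully free for 09:00-09:30.

Idris, Pita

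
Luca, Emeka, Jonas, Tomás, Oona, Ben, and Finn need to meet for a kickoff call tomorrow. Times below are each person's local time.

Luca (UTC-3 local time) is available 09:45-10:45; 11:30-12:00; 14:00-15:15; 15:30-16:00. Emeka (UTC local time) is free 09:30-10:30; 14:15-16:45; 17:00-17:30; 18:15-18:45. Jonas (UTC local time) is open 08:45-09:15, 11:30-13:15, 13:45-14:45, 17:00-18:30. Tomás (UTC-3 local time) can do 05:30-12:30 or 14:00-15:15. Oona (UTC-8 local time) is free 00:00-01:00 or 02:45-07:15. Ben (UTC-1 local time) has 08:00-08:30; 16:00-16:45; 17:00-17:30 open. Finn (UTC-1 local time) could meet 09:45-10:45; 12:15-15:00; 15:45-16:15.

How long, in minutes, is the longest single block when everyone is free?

Luca in UTC: 12:45-13:45, 14:30-15:00, 17:00-18:15, 18:30-19:00 (add 3h to convert from UTC-3).
Emeka in UTC: 09:30-10:30, 14:15-16:45, 17:00-17:30, 18:15-18:45.
Jonas in UTC: 08:45-09:15, 11:30-13:15, 13:45-14:45, 17:00-18:30.
Tomás in UTC: 08:30-15:30, 17:00-18:15 (add 3h to convert from UTC-3).
Oona in UTC: 08:00-09:00, 10:45-15:15 (add 8h to convert from UTC-8).
Ben in UTC: 09:00-09:30, 17:00-17:45, 18:00-18:30 (add 1h to convert from UTC-1).
Finn in UTC: 10:45-11:45, 13:15-16:00, 16:45-17:15 (add 1h to convert from UTC-1).
Luca ∩ Emeka: 14:30-15:00, 17:00-17:30, 18:30-18:45.
Luca ∩ Emeka ∩ Jonas: 14:30-14:45, 17:00-17:30.
Luca ∩ Emeka ∩ Jonas ∩ Tomás: 14:30-14:45, 17:00-17:30.
Luca ∩ Emeka ∩ Jonas ∩ Tomás ∩ Oona: 14:30-14:45.
Luca ∩ Emeka ∩ Jonas ∩ Tomás ∩ Oona ∩ Ben: ∅.
Luca ∩ Emeka ∩ Jonas ∩ Tomás ∩ Oona ∩ Ben ∩ Finn: ∅.
There is no time when everyone is free.
No common window exists, so the longest block is 0 minutes.

0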